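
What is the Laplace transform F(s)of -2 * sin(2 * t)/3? -4/(3 * s^2+12)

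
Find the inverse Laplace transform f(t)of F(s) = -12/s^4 -2 * t^3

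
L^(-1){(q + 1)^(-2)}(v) v*exp(-v)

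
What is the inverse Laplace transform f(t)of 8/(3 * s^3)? 4 * t^2/3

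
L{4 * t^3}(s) 24/s^4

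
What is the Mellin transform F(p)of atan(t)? -pi * sec(pi * p/2)/(2 * p)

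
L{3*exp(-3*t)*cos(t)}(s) 3*(s + 3)/((s + 3)^2 + 1)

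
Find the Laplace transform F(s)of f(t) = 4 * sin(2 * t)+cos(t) 8/(s^2+4)+s/(s^2+1)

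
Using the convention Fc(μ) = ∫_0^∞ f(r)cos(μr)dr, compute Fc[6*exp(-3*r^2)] sqrt(3)*sqrt(pi)*exp(-μ^2/12)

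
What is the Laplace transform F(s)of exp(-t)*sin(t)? 1/((s + 1)^2 + 1)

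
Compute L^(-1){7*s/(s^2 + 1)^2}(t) 7*t*sin(t)/2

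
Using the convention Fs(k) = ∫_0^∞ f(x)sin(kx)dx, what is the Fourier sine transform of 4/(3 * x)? 2 * pi/3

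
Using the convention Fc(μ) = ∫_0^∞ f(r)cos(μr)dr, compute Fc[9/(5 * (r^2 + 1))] 9 * pi * exp(-μ)/10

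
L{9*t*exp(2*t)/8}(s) 9/(8*(s - 2)^2)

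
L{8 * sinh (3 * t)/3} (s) 8/ (s^2-9)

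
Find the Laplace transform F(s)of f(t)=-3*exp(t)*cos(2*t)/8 3*(1 - s)/(8*((s - 1)^2 + 4))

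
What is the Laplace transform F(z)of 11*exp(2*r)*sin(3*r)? 33/((z - 2)^2 + 9)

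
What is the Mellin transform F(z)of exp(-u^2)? gamma(z/2)/2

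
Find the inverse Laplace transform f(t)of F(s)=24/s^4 4*t^3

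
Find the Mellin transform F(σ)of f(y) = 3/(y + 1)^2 -3*pi*(σ - 1)/sin(pi*σ)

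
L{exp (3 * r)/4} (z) 1/ (4 * (z - 3))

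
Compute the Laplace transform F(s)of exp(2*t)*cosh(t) (s - 2)/((s - 2)^2 - 1)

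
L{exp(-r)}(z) 1/(z + 1)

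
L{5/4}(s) 5/(4*s)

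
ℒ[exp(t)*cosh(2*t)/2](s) (s - 1)/(2*((s - 1)^2-4))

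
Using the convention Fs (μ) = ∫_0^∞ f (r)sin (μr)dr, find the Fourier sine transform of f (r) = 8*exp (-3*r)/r 8*atan (μ/3)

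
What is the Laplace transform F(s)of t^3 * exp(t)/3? 2/(s - 1)^4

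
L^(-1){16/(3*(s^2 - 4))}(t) 8*sinh(2*t)/3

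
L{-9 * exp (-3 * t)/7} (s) -9/ (7 * s + 21)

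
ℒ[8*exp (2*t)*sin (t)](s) 8/ ( (s - 2)^2 + 1)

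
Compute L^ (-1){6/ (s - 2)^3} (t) 3*t^2*exp (2*t)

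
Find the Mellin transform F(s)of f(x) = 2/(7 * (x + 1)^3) pi * (s - 2) * (s - 1)/(7 * sin(pi * s))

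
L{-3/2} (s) -3/ (2 * s)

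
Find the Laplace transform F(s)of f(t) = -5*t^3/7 -30/(7*s^4)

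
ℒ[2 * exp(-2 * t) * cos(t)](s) 2 * (s + 2)/((s + 2)^2 + 1)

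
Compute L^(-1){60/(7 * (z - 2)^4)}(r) 10 * r^3 * exp(2 * r)/7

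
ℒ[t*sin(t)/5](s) 2*s/(5*(s^2+1)^2)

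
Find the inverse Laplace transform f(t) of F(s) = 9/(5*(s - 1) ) 9*exp(t) /5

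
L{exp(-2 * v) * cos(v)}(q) (q + 2)/((q + 2)^2 + 1)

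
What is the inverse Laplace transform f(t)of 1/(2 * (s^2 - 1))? sinh(t)/2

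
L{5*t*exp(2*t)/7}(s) 5/(7*(s - 2)^2)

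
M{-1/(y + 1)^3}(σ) -pi * (σ - 2) * (σ - 1)/(2 * sin(pi * σ))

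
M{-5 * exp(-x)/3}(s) -5 * gamma(s)/3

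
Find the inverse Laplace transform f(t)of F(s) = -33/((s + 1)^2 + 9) -11 * exp(-t) * sin(3 * t)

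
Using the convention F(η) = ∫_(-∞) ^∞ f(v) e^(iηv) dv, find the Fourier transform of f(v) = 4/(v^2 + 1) 4 * pi * exp(-Abs(η) ) 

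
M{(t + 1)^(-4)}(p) gamma(p) * gamma(4 - p)/6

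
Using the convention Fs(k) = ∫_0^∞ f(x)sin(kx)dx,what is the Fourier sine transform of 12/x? 6*pi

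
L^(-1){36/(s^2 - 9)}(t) 12*sinh(3*t)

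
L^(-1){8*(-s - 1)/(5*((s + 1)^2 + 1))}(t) -8*exp(-t)*cos(t)/5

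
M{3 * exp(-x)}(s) 3 * gamma(s)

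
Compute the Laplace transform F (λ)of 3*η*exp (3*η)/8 3/ (8*(λ - 3)^2)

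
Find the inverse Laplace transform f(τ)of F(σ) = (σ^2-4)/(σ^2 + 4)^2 τ * cos(2 * τ)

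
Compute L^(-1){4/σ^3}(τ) 2 * τ^2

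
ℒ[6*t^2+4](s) 12/s^3+4/s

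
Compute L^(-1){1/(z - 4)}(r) exp(4*r)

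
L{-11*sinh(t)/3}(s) -11/(3*s^2 - 3)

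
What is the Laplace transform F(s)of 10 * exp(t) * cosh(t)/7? 10 * (s - 1)/(7 * s * (s - 2))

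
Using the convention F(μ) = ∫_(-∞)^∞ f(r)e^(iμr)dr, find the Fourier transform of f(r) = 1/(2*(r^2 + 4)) pi*exp(-2*Abs(μ))/4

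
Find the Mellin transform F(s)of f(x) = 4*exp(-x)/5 4*gamma(s)/5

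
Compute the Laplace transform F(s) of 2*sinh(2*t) 4/(s^2 - 4) 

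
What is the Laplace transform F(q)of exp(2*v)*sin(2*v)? 2/((q - 2)^2+4)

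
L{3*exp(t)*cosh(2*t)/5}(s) 3*(s - 1)/(5*((s - 1)^2 - 4))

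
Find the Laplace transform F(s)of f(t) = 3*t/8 3/(8*s^2)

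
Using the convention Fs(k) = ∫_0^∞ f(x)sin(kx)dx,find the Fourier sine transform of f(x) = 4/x 2*pi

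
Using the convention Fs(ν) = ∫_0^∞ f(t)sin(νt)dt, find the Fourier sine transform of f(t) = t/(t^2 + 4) pi*exp(-2*ν)/2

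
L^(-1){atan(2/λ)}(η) sin(2*η)/η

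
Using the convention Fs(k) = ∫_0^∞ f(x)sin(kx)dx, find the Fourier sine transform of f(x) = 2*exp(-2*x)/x 2*atan(k/2)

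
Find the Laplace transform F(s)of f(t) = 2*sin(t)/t 2*atan(1/s)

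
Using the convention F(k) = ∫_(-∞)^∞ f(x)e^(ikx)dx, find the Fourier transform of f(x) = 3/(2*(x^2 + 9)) pi*exp(-3*Abs(k))/2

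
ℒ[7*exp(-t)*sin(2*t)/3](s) 14/(3*((s + 1)^2 + 4))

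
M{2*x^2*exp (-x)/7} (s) 2*gamma (s + 2)/7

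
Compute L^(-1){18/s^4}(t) 3 * t^3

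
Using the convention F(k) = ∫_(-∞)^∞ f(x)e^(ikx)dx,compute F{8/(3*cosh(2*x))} 4*pi/(3*cosh(pi*k/4))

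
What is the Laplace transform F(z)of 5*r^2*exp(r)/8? 5/(4*(z - 1)^3)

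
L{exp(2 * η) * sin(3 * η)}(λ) 3/((λ - 2)^2 + 9)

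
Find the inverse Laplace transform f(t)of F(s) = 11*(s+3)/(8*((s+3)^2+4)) 11*exp(-3*t)*cos(2*t)/8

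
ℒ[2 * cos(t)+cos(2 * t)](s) s/(s^2+4)+2 * s/(s^2+1)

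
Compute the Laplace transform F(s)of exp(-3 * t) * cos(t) (s + 3)/((s + 3)^2 + 1)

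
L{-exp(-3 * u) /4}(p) -1/(4 * p+12) 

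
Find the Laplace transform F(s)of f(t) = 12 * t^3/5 72/(5 * s^4)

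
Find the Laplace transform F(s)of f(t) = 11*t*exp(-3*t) 11/(s + 3)^2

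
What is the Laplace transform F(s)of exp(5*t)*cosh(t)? (s - 5)/((s - 5)^2 - 1)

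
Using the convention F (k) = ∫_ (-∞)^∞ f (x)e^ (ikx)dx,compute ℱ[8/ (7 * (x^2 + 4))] 4 * pi * exp (-2 * Abs (k))/7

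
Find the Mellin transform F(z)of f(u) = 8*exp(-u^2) 4*gamma(z/2)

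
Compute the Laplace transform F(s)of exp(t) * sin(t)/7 1/(7 * ((s - 1)^2 + 1))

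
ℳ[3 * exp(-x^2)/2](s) 3 * gamma(s/2)/4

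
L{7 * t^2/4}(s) 7/(2 * s^3)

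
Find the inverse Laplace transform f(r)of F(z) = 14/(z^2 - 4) 7 * sinh(2 * r)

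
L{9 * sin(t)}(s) 9/(s^2 + 1)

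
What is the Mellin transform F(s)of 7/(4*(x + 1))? 7*pi*csc(pi*s)/4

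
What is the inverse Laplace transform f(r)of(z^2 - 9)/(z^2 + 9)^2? r * cos(3 * r)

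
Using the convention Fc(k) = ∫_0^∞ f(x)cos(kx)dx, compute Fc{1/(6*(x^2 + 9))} pi*exp(-3*k)/36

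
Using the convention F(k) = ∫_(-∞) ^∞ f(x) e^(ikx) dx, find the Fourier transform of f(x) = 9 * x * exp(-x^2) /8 9 * I * sqrt(pi) * k * exp(-k^2/4) /16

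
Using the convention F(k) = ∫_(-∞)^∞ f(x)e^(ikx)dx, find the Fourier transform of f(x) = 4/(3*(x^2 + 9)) 4*pi*exp(-3*Abs(k))/9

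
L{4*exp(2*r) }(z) 4/(z - 2) 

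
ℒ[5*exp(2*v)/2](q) 5/(2*(q - 2))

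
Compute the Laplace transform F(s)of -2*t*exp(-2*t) -2/(s+2)^2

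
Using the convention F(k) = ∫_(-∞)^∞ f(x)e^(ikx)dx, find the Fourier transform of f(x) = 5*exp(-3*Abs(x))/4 15/(2*(k^2+9))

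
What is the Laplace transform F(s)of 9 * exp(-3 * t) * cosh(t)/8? 9 * (s + 3)/(8 * ((s + 3)^2 - 1))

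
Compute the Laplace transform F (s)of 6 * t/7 6/ (7 * s^2)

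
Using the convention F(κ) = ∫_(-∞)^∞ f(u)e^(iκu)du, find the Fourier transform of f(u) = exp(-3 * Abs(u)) 6/(κ^2+9)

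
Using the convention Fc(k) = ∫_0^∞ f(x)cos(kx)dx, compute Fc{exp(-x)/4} 1/(4 * (k^2 + 1))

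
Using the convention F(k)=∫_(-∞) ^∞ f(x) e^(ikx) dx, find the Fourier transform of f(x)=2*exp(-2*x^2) sqrt(2)*sqrt(pi)*exp(-k^2/8) 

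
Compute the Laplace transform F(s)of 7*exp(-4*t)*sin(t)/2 7/(2*((s + 4)^2 + 1))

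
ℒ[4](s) 4/s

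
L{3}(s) 3/s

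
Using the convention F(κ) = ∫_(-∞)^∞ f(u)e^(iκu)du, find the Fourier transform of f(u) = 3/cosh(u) 3*pi/cosh(pi*κ/2)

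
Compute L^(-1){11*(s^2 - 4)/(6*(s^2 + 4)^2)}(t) 11*t*cos(2*t)/6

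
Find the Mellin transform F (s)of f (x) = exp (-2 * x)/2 gamma (s)/ (2 * 2^s)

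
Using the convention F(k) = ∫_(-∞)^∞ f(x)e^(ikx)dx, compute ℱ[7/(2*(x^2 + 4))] 7*pi*exp(-2*Abs(k))/4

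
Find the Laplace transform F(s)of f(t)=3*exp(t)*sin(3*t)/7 9/(7*((s - 1)^2+9))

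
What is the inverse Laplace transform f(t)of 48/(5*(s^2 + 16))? 12*sin(4*t)/5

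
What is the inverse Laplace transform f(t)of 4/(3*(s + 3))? 4*exp(-3*t)/3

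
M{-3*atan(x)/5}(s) 3*pi*sec(pi*s/2)/(10*s)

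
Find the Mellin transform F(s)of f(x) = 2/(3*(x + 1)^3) pi*(s - 2)*(s - 1)/(3*sin(pi*s))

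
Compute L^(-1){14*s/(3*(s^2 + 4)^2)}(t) 7*t*sin(2*t)/6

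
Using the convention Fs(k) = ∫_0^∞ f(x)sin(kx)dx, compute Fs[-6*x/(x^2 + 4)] -3*pi*exp(-2*k)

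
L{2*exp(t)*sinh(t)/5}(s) 2/(5*s*(s - 2))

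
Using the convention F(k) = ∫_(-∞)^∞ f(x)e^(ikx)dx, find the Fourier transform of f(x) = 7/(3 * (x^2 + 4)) 7 * pi * exp(-2 * Abs(k))/6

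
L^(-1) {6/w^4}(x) x^3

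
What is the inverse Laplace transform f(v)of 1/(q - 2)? exp(2*v)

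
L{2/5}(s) 2/(5 * s)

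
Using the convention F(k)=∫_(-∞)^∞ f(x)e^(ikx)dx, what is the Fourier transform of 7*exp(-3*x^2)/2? 7*sqrt(3)*sqrt(pi)*exp(-k^2/12)/6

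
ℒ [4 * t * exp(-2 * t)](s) 4/(s+2)^2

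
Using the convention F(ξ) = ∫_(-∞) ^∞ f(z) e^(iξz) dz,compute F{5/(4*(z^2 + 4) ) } 5*pi*exp(-2*Abs(ξ) ) /8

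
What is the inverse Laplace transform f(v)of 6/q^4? v^3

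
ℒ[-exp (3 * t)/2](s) -1/ (2 * s - 6)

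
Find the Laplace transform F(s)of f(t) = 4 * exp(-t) 4/(s + 1)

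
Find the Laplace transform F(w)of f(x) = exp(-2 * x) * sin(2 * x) 2/((w+2)^2+4)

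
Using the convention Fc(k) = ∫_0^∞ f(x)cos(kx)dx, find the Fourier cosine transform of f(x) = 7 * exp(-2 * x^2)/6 7 * sqrt(2) * sqrt(pi) * exp(-k^2/8)/24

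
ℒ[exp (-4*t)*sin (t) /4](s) 1/ (4*( (s + 4) ^2 + 1) ) 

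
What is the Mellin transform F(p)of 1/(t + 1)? pi*csc(pi*p)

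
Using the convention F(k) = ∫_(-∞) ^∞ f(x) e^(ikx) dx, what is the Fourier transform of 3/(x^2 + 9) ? pi*exp(-3*Abs(k) ) 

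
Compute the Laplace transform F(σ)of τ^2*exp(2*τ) 2/(σ - 2)^3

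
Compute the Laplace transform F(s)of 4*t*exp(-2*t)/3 4/(3*(s+2)^2)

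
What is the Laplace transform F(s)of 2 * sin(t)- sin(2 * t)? 2/(s^2 + 1)-2/(s^2 + 4)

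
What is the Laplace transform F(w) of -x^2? -2/w^3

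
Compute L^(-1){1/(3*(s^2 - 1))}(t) sinh(t)/3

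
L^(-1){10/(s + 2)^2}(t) 10*t*exp(-2*t)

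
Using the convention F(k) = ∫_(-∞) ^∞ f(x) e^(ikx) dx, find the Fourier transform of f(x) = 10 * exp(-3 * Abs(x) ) 60/(k^2 + 9) 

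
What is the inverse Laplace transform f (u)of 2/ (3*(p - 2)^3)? u^2*exp (2*u)/3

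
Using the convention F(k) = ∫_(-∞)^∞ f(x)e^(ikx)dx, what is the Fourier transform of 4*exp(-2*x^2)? 2*sqrt(2)*sqrt(pi)*exp(-k^2/8)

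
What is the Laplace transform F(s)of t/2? 1/(2*s^2)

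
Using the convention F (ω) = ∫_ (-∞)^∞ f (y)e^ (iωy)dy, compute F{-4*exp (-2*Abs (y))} -16/ (ω^2 + 4)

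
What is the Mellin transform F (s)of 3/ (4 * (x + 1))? 3 * pi * csc (pi * s)/4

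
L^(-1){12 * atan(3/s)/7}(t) 12 * sin(3 * t)/(7 * t)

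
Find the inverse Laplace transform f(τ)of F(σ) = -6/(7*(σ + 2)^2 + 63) -2*exp(-2*τ)*sin(3*τ)/7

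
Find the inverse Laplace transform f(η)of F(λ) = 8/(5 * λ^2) 8 * η/5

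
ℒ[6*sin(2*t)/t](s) 6*atan(2/s)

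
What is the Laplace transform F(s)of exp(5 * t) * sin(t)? 1/((s - 5)^2 + 1)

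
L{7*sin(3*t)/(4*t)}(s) 7*atan(3/s)/4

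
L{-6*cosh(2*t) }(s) -6*s/(s^2 - 4) 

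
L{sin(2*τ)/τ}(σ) atan(2/σ)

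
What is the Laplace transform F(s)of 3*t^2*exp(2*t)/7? 6/(7*(s - 2)^3)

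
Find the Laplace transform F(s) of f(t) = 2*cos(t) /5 2*s/(5*(s^2 + 1) ) 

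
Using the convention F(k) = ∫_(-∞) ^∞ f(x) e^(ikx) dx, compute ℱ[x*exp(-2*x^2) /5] sqrt(2)*I*sqrt(pi)*k*exp(-k^2/8) /40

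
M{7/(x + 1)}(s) 7 * pi * csc(pi * s)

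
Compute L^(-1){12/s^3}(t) 6*t^2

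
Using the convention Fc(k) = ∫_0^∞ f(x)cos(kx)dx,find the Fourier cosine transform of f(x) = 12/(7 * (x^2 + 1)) 6 * pi * exp(-k)/7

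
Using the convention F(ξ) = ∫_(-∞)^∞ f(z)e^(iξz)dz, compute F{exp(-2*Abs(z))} 4/(ξ^2 + 4)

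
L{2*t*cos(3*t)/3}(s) 2*(s^2-9)/(3*(s^2 + 9)^2)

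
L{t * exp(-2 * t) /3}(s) 1/(3 * (s + 2) ^2) 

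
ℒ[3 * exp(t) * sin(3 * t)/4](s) 9/(4 * ((s - 1)^2+9))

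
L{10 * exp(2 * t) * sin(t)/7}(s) 10/(7 * ((s - 2)^2 + 1))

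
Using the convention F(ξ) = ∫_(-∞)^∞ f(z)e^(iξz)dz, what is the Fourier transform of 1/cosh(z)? pi/cosh(pi*ξ/2)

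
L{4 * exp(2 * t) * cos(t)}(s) 4 * (s - 2)/((s - 2)^2 + 1)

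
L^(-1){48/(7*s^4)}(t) 8*t^3/7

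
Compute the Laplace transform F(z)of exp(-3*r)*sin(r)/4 1/(4*((z+3)^2+1))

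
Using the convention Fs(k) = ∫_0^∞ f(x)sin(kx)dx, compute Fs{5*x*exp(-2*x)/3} 20*k/(3*(k^2 + 4)^2)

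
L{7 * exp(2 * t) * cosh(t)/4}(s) 7 * (s - 2)/(4 * ((s - 2)^2-1))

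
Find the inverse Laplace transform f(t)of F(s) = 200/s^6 5*t^5/3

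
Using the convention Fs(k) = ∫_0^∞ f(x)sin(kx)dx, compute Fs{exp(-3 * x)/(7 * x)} atan(k/3)/7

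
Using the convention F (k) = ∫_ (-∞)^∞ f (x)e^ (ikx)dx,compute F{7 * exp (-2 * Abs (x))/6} 14/ (3 * (k^2 + 4))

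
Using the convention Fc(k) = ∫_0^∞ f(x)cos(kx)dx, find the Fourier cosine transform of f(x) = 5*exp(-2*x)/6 5/(3*(k^2 + 4))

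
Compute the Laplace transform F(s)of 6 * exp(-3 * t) 6/(s + 3)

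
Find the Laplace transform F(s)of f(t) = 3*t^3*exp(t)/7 18/(7*(s - 1)^4)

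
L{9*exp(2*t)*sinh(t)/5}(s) 9/(5*((s - 2)^2 - 1))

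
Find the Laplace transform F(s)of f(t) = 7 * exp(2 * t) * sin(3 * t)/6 7/(2 * ((s - 2)^2 + 9))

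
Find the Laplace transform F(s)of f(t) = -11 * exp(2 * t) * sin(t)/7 -11/(7 * (s - 2)^2 + 7)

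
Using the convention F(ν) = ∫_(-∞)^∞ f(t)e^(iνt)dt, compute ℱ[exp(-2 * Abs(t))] 4/(ν^2 + 4)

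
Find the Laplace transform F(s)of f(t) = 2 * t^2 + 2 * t 4/s^3 + 2/s^2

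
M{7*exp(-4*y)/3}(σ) 7*gamma(σ)/(3*4^σ)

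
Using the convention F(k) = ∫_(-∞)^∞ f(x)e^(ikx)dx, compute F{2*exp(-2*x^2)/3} sqrt(2)*sqrt(pi)*exp(-k^2/8)/3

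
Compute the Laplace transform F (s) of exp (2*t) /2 1/ (2*(s - 2) ) 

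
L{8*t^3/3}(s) 16/s^4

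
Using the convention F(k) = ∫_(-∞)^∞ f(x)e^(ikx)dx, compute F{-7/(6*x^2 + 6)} -7*pi*exp(-Abs(k))/6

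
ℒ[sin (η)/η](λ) atan (1/λ)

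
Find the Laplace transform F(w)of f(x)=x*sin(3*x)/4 3*w/(2*(w^2+9)^2)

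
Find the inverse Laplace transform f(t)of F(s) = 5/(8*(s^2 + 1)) 5*sin(t)/8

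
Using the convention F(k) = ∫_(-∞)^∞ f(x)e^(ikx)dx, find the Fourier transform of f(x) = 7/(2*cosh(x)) 7*pi/(2*cosh(pi*k/2))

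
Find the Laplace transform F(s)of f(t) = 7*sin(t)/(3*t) 7*atan(1/s)/3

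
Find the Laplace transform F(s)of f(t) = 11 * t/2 11/(2 * s^2)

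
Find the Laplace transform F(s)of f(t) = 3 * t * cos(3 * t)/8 3 * (s^2-9)/(8 * (s^2+9)^2)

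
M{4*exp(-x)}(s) 4*gamma(s)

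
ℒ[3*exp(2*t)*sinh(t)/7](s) 3/(7*((s - 2)^2 - 1))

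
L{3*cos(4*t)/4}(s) 3*s/(4*(s^2 + 16))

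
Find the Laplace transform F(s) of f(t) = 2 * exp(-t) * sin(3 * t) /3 2/((s + 1) ^2 + 9) 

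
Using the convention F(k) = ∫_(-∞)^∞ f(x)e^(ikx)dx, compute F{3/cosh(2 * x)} 3 * pi/(2 * cosh(pi * k/4))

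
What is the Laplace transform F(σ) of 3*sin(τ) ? 3/(σ^2 + 1) 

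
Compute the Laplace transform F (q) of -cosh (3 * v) -q/ (q^2 - 9) 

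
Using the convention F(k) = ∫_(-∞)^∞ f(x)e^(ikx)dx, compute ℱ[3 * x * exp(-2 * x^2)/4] 3 * sqrt(2) * I * sqrt(pi) * k * exp(-k^2/8)/32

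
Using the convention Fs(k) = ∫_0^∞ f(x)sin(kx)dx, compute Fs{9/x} 9*pi/2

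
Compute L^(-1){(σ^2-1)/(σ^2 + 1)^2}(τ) τ*cos(τ)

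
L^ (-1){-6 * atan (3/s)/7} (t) -6 * sin (3 * t)/ (7 * t)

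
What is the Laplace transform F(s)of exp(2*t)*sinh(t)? 1/((s - 2)^2-1)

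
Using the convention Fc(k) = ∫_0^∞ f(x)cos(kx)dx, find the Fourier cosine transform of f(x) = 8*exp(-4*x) 32/(k^2+16)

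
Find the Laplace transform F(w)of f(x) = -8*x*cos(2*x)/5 8*(4 - w^2)/(5*(w^2 + 4)^2)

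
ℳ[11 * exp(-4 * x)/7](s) 11 * gamma(s)/(7 * 4^s)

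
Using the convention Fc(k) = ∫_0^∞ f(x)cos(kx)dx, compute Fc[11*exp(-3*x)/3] 11/(k^2 + 9)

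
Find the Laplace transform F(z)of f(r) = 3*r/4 3/(4*z^2)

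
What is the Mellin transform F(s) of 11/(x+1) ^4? 11*gamma(s)*gamma(4 - s) /6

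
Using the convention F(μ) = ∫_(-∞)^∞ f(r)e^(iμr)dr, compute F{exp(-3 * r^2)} sqrt(3) * sqrt(pi) * exp(-μ^2/12)/3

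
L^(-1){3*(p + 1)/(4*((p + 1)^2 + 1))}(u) 3*exp(-u)*cos(u)/4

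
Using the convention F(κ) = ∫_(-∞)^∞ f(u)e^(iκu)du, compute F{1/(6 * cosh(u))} pi/(6 * cosh(pi * κ/2))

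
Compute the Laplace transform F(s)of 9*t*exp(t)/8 9/(8*(s - 1)^2)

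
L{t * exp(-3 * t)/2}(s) 1/(2 * (s+3)^2)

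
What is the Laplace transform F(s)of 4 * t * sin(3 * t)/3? 8 * s/(s^2 + 9)^2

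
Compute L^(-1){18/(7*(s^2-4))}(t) 9*sinh(2*t)/7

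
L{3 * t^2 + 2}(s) 2/s + 6/s^3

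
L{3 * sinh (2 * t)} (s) 6/ (s^2 - 4)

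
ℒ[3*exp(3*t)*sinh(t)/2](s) 3/(2*((s - 3)^2 - 1))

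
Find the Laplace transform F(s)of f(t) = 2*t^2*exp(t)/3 4/(3*(s - 1)^3)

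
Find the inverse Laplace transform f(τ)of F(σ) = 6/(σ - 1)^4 τ^3*exp(τ)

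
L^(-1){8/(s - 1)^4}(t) 4*t^3*exp(t)/3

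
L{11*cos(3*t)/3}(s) 11*s/(3*(s^2 + 9))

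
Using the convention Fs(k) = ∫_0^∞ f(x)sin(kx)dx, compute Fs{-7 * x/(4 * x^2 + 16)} -7 * pi * exp(-2 * k)/8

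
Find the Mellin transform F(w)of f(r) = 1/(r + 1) pi*csc(pi*w)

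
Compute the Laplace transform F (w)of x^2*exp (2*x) 2/ (w - 2)^3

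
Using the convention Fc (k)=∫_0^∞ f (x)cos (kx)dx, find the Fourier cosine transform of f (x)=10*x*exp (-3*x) 10*(9 - k^2)/ (k^2 + 9)^2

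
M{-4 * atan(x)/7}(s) 2 * pi * sec(pi * s/2)/(7 * s)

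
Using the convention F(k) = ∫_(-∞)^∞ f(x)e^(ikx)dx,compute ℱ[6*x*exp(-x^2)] 3*I*sqrt(pi)*k*exp(-k^2/4)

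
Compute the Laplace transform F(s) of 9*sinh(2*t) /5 18/(5*(s^2 - 4) ) 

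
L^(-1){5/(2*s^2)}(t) 5*t/2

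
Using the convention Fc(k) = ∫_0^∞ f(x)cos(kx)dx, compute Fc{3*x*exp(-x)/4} 3*(1 - k^2)/(4*(k^2 + 1)^2)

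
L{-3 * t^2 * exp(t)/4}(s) -3/(2 * (s - 1)^3)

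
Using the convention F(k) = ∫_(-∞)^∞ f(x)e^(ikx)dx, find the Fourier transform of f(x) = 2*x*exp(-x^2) I*sqrt(pi)*k*exp(-k^2/4)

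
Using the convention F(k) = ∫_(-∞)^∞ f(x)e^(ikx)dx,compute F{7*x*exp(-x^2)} 7*I*sqrt(pi)*k*exp(-k^2/4)/2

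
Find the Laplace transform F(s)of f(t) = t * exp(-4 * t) (s + 4)^(-2)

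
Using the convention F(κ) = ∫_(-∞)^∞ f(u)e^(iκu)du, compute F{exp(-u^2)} sqrt(pi) * exp(-κ^2/4)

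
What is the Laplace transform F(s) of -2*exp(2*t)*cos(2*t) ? 2*(2 - s) /((s - 2) ^2 + 4) 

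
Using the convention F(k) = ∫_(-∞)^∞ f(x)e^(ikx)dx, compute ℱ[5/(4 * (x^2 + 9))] 5 * pi * exp(-3 * Abs(k))/12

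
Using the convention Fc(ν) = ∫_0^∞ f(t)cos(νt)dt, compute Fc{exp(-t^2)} sqrt(pi)*exp(-ν^2/4)/2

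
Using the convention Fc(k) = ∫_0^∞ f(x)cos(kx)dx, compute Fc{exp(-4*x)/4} 1/(k^2 + 16)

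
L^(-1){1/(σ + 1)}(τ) exp(-τ)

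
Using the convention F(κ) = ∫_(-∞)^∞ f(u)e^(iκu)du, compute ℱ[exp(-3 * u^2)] sqrt(3) * sqrt(pi) * exp(-κ^2/12)/3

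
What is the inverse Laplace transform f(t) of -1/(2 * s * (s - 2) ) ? -exp(t) * sinh(t) /2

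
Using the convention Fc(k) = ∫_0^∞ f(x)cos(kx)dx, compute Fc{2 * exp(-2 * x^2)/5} sqrt(2) * sqrt(pi) * exp(-k^2/8)/10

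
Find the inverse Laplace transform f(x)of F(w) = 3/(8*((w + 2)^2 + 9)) exp(-2*x)*sin(3*x)/8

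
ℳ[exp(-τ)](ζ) gamma(ζ)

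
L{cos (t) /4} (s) s/ (4*(s^2+1) ) 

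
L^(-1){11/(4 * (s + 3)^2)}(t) 11 * t * exp(-3 * t)/4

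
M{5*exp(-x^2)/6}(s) 5*gamma(s/2)/12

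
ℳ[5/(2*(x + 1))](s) 5*pi*csc(pi*s)/2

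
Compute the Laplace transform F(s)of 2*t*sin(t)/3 4*s/(3*(s^2 + 1)^2)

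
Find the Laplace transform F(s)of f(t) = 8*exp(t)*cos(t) 8*(s - 1)/((s - 1)^2 + 1)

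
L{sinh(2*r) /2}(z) 1/(z^2 - 4) 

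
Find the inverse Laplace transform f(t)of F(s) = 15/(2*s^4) 5*t^3/4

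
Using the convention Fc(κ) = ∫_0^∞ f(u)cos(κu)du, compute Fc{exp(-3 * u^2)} sqrt(3) * sqrt(pi) * exp(-κ^2/12)/6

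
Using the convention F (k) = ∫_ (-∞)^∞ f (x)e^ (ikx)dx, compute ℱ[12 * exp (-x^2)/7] 12 * sqrt (pi) * exp (-k^2/4)/7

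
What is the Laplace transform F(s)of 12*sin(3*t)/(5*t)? 12*atan(3/s)/5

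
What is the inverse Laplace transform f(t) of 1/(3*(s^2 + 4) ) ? sin(2*t) /6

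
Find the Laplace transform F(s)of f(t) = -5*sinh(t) -5/(s^2-1)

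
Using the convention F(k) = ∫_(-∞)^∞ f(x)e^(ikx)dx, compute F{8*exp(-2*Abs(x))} 32/(k^2 + 4)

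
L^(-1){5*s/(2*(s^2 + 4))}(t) 5*cos(2*t)/2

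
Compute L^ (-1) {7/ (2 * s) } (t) 7/2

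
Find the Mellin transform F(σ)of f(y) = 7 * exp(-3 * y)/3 7 * gamma(σ)/(3 * 3^σ)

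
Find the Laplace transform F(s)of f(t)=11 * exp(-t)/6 11/(6 * (s + 1))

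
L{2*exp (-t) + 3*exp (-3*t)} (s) 2/ (s + 1) + 3/ (s + 3)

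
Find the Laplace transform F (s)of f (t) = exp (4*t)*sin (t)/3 1/ (3*( (s - 4)^2 + 1))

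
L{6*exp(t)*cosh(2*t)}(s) 6*(s - 1)/((s - 1)^2 - 4)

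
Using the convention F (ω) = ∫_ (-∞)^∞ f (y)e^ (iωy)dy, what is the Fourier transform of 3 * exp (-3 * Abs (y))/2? 9/ (ω^2 + 9)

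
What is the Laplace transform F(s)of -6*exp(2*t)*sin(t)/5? -6/(5*(s - 2)^2+5)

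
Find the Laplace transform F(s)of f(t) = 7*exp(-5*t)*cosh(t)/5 7*(s+5)/(5*((s+5)^2 - 1))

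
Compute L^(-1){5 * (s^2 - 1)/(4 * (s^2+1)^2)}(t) 5 * t * cos(t)/4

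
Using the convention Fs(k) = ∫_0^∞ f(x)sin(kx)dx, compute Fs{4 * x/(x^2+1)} 2 * pi * exp(-k)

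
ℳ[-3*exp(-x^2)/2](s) -3*gamma(s/2)/4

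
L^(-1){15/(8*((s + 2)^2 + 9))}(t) 5*exp(-2*t)*sin(3*t)/8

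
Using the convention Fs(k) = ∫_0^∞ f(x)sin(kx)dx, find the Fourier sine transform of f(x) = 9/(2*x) 9*pi/4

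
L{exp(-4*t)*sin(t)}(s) 1/((s + 4)^2 + 1)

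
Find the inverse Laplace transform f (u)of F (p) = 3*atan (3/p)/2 3*sin (3*u)/ (2*u)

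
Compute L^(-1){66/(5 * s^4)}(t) 11 * t^3/5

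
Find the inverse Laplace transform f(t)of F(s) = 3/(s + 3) 3 * exp(-3 * t)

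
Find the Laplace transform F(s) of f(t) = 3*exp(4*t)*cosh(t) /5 3*(s - 4) /(5*((s - 4) ^2 - 1) ) 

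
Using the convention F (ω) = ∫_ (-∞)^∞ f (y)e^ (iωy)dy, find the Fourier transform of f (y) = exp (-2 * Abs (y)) 4/ (ω^2 + 4)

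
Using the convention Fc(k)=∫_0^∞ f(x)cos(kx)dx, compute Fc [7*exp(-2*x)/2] 7/(k^2 + 4)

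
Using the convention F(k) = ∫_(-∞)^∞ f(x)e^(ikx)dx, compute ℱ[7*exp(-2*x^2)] 7*sqrt(2)*sqrt(pi)*exp(-k^2/8)/2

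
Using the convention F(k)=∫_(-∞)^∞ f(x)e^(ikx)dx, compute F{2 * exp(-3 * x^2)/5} 2 * sqrt(3) * sqrt(pi) * exp(-k^2/12)/15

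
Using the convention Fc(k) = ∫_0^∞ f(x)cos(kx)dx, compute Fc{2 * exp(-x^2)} sqrt(pi) * exp(-k^2/4)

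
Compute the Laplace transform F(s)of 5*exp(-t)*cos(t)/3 5*(s + 1)/(3*((s + 1)^2 + 1))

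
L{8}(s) 8/s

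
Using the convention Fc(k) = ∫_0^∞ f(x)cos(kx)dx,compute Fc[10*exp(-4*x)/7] 40/(7*(k^2 + 16))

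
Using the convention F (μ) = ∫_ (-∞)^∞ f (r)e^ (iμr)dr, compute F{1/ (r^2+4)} pi*exp (-2*Abs (μ))/2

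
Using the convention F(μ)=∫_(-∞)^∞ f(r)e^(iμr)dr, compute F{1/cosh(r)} pi/cosh(pi*μ/2)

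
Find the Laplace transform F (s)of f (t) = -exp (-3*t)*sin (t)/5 -1/ (5*(s + 3)^2 + 5)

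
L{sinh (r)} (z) 1/ (z^2 - 1)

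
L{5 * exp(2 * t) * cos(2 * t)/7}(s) 5 * (s - 2)/(7 * ((s - 2)^2 + 4))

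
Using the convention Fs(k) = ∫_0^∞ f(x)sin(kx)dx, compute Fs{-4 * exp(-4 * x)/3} -4 * k/(3 * k^2+48)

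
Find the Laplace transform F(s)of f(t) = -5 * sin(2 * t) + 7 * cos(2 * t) 7 * s/(s^2 + 4) - 10/(s^2 + 4)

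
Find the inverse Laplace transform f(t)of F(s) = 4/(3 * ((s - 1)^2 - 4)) 2 * exp(t) * sinh(2 * t)/3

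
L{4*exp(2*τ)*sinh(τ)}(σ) 4/((σ - 2)^2 - 1)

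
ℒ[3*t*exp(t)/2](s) 3/(2*(s - 1)^2)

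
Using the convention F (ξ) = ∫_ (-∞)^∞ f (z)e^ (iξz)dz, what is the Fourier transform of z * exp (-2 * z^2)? sqrt (2) * I * sqrt (pi) * ξ * exp (-ξ^2/8)/8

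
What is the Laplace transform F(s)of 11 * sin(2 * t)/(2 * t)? 11 * atan(2/s)/2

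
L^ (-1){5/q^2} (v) 5*v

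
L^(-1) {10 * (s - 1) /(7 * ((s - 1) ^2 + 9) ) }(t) 10 * exp(t) * cos(3 * t) /7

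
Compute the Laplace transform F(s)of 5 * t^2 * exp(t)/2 5/(s - 1)^3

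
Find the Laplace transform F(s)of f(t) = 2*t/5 2/(5*s^2)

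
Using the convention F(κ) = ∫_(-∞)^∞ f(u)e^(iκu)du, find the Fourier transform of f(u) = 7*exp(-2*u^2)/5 7*sqrt(2)*sqrt(pi)*exp(-κ^2/8)/10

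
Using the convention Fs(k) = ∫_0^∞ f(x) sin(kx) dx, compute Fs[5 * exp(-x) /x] 5 * atan(k) 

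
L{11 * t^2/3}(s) 22/(3 * s^3)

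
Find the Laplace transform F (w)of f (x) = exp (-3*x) 1/ (w + 3)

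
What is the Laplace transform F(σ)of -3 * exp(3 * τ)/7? -3/(7 * σ - 21)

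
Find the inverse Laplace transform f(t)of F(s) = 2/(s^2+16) sin(4 * t)/2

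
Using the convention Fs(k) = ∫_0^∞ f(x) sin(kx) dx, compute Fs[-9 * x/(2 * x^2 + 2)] -9 * pi * exp(-k) /4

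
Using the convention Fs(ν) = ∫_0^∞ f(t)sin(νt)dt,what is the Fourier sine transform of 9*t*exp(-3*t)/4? 27*ν/(2*(ν^2 + 9)^2)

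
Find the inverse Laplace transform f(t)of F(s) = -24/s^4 -4*t^3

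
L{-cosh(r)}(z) -z/(z^2 - 1)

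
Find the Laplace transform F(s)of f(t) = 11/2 11/(2 * s)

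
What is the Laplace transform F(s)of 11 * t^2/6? 11/(3 * s^3)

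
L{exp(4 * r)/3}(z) 1/(3 * (z - 4))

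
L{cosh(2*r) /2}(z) z/(2*(z^2 - 4) ) 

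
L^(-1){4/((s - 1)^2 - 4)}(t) 2*exp(t)*sinh(2*t)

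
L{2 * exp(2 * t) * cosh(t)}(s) 2 * (s - 2)/((s - 2)^2 - 1)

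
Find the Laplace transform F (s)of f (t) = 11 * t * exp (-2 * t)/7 11/ (7 * (s + 2)^2)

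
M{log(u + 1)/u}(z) -pi*csc(pi*z)/(z - 1)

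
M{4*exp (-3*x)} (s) 4*gamma (s)/3^s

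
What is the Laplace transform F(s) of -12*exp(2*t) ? -12/(s - 2) 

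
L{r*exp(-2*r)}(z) (z + 2)^(-2)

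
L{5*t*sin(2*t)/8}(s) 5*s/(2*(s^2 + 4)^2)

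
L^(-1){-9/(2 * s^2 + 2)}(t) -9 * sin(t)/2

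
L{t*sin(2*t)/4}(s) s/(s^2+4)^2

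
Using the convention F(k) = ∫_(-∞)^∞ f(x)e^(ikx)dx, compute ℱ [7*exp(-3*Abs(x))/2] 21/(k^2 + 9)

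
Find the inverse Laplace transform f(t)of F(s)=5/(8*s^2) 5*t/8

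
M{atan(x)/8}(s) -pi*sec(pi*s/2)/(16*s)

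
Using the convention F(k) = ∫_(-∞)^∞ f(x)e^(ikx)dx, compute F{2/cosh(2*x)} pi/cosh(pi*k/4)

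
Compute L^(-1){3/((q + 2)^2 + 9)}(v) exp(-2 * v) * sin(3 * v)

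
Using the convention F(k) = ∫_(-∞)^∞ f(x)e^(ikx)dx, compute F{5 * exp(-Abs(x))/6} 5/(3 * (k^2 + 1))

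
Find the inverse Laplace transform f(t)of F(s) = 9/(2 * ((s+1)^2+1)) 9 * exp(-t) * sin(t)/2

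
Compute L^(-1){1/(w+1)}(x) exp(-x)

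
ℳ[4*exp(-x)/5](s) 4*gamma(s)/5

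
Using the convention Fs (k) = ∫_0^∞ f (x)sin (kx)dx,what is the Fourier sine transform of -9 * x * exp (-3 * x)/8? -27 * k/ (4 * (k^2 + 9)^2)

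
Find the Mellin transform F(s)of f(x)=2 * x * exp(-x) 2 * gamma(s + 1)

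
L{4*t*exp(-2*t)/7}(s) 4/(7*(s + 2)^2)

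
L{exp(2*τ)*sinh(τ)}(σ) 1/((σ - 2)^2-1)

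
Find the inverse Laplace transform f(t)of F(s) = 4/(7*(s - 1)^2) 4*t*exp(t)/7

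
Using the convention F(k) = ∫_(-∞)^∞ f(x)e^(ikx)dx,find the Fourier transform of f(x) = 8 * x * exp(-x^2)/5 4 * I * sqrt(pi) * k * exp(-k^2/4)/5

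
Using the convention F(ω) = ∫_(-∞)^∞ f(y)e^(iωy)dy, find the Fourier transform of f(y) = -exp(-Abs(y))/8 -1/(4 * ω^2 + 4)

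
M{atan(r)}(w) -pi*sec(pi*w/2)/(2*w)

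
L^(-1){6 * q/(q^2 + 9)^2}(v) v * sin(3 * v)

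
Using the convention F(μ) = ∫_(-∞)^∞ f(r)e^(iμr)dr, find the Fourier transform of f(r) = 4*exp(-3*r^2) 4*sqrt(3)*sqrt(pi)*exp(-μ^2/12)/3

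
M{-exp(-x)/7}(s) -gamma(s)/7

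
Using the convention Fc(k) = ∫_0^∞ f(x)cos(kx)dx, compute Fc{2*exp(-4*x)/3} 8/(3*(k^2 + 16))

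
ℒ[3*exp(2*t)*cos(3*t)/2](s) 3*(s - 2)/(2*((s - 2)^2+9))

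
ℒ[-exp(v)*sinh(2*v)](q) -2/((q - 1)^2 - 4)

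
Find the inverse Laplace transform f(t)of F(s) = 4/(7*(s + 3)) 4*exp(-3*t)/7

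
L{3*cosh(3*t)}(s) 3*s/(s^2 - 9)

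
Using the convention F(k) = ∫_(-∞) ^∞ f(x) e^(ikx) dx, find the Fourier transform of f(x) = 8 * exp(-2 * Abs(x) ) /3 32/(3 * (k^2+4) ) 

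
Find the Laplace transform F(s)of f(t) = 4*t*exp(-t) 4/(s + 1)^2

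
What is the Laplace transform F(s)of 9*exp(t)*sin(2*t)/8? 9/(4*((s - 1)^2 + 4))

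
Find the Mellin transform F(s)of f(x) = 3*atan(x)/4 -3*pi*sec(pi*s/2)/(8*s)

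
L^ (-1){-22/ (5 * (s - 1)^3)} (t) -11 * t^2 * exp (t)/5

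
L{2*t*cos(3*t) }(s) 2*(s^2 - 9) /(s^2 + 9) ^2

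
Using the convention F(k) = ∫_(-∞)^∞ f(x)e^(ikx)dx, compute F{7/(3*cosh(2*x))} 7*pi/(6*cosh(pi*k/4))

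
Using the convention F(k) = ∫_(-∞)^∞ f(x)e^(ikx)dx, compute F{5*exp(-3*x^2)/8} 5*sqrt(3)*sqrt(pi)*exp(-k^2/12)/24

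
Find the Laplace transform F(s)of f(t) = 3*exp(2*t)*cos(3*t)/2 3*(s - 2)/(2*((s - 2)^2 + 9))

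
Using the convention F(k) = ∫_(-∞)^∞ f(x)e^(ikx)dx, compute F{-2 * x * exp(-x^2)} -I * sqrt(pi) * k * exp(-k^2/4)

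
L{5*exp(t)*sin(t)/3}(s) 5/(3*((s - 1)^2 + 1))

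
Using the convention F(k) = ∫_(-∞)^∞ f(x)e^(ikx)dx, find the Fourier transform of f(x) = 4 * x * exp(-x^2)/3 2 * I * sqrt(pi) * k * exp(-k^2/4)/3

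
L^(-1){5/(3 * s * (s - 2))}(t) 5 * exp(t) * sinh(t)/3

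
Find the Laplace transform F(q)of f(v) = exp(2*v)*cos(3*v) (q - 2)/((q - 2)^2 + 9)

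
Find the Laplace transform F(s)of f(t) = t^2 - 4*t 2/s^3 - 4/s^2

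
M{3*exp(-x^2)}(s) 3*gamma(s/2)/2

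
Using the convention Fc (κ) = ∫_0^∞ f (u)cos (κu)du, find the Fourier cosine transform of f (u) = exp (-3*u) 3/ (κ^2+9)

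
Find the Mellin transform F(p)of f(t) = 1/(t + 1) pi*csc(pi*p)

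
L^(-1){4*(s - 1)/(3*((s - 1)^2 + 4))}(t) 4*exp(t)*cos(2*t)/3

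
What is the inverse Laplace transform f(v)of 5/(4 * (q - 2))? 5 * exp(2 * v)/4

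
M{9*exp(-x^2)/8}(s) 9*gamma(s/2)/16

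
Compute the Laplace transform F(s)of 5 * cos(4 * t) 5 * s/(s^2 + 16)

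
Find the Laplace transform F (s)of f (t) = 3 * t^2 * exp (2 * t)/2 3/ (s - 2)^3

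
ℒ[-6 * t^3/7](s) -36/(7 * s^4)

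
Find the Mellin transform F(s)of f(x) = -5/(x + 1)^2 5*pi*(s - 1)/sin(pi*s)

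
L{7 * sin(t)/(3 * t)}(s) 7 * atan(1/s)/3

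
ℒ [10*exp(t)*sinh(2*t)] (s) 20/((s - 1) ^2 - 4) 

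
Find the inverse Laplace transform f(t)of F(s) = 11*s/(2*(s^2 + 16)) 11*cos(4*t)/2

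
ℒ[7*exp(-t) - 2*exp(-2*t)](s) 7/(s+1) - 2/(s+2)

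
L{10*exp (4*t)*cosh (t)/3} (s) 10*(s - 4)/ (3*( (s - 4)^2 - 1))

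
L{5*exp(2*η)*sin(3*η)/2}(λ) 15/(2*((λ - 2)^2 + 9))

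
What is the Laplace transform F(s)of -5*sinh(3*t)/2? -15/(2*s^2-18)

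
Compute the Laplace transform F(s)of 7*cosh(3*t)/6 7*s/(6*(s^2-9))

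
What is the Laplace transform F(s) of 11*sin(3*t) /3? 11/(s^2 + 9) 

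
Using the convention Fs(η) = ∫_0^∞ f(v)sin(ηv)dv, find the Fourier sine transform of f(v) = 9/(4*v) 9*pi/8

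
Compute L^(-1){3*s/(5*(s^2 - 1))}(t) 3*cosh(t)/5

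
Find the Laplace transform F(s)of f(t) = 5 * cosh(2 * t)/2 5 * s/(2 * (s^2 - 4))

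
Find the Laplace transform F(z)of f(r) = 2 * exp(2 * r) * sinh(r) 2/((z - 2)^2 - 1)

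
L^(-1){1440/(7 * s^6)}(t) 12 * t^5/7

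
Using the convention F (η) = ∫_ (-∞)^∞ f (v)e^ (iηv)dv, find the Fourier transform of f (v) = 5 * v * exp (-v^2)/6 5 * I * sqrt (pi) * η * exp (-η^2/4)/12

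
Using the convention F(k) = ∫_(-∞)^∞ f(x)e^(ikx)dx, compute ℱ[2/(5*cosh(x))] 2*pi/(5*cosh(pi*k/2))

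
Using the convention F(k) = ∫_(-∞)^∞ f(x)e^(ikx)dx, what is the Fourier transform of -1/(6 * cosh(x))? -pi/(6 * cosh(pi * k/2))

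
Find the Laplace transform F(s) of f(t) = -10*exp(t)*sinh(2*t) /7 -20/(7*(s - 1) ^2 - 28) 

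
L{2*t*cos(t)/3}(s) 2*(s^2 - 1)/(3*(s^2+1)^2)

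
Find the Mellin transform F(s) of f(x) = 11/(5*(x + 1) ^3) 11*pi*(s - 2)*(s - 1) /(10*sin(pi*s) ) 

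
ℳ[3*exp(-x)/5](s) 3*gamma(s)/5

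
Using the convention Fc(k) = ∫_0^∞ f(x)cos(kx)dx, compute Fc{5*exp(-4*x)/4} 5/(k^2+16)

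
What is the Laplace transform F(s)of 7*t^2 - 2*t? 14/s^3 - 2/s^2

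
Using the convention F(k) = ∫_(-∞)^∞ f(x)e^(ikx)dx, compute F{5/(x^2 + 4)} 5 * pi * exp(-2 * Abs(k))/2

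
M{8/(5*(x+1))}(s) 8*pi*csc(pi*s)/5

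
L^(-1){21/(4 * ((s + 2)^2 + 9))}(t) 7 * exp(-2 * t) * sin(3 * t)/4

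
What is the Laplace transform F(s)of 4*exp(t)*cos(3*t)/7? 4*(s - 1)/(7*((s - 1)^2 + 9))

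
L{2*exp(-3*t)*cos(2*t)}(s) 2*(s + 3)/((s + 3)^2 + 4)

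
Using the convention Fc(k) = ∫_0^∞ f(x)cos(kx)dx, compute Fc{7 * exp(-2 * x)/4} 7/(2 * (k^2 + 4))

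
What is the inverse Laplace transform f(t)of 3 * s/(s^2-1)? 3 * cosh(t)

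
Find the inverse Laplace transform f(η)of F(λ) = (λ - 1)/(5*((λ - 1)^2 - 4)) exp(η)*cosh(2*η)/5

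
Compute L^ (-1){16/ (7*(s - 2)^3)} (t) 8*t^2*exp (2*t)/7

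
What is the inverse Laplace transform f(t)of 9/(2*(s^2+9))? 3*sin(3*t)/2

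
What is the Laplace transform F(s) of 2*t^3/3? 4/s^4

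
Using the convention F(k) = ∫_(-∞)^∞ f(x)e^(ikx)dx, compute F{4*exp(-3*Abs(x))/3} 8/(k^2 + 9)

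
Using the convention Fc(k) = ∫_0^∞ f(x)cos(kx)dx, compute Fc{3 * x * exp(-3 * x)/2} 3 * (9 - k^2)/(2 * (k^2 + 9)^2)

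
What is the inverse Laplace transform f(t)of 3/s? 3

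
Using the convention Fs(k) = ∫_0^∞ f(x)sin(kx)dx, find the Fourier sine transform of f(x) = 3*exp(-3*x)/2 3*k/(2*(k^2 + 9))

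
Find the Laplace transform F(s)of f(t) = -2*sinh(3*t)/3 -2/(s^2 - 9)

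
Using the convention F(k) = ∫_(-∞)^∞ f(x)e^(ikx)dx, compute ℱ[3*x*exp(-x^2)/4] 3*I*sqrt(pi)*k*exp(-k^2/4)/8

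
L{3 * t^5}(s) 360/s^6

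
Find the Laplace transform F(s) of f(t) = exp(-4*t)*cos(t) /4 (s + 4) /(4*((s + 4) ^2 + 1) ) 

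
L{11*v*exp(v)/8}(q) 11/(8*(q - 1)^2)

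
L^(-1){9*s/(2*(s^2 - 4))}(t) 9*cosh(2*t)/2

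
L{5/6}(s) 5/(6 * s)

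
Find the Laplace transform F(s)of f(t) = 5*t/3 5/(3*s^2)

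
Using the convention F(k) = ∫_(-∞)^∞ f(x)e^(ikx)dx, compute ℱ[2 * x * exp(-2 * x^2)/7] sqrt(2) * I * sqrt(pi) * k * exp(-k^2/8)/28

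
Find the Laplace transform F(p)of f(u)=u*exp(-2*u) (p+2)^(-2)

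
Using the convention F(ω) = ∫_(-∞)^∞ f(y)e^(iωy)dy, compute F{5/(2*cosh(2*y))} 5*pi/(4*cosh(pi*ω/4))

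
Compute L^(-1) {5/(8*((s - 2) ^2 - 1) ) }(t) 5*exp(2*t)*sinh(t) /8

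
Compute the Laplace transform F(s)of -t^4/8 -3/s^5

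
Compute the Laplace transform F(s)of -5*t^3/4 -15/(2*s^4)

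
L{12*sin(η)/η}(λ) 12*atan(1/λ)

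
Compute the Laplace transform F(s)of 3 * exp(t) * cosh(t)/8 3 * (s - 1)/(8 * s * (s - 2))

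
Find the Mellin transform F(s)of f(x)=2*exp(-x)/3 2*gamma(s)/3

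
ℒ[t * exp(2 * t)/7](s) 1/(7 * (s - 2)^2)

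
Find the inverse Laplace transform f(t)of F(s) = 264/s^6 11 * t^5/5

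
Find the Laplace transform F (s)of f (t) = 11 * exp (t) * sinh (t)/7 11/ (7 * s * (s - 2))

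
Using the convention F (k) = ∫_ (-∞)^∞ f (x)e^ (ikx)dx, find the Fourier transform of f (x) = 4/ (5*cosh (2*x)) 2*pi/ (5*cosh (pi*k/4))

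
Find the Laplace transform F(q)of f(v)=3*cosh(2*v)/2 3*q/(2*(q^2 - 4))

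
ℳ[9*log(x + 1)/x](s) -9*pi*csc(pi*s)/(s - 1)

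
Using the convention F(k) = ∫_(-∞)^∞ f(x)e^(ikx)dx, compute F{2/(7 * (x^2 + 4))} pi * exp(-2 * Abs(k))/7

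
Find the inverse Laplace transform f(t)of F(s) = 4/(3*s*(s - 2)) 4*exp(t)*sinh(t)/3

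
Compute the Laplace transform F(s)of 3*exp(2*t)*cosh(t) 3*(s - 2)/((s - 2)^2-1)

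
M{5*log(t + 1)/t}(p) -5*pi*csc(pi*p)/(p - 1)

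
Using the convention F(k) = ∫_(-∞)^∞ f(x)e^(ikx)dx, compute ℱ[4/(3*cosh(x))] 4*pi/(3*cosh(pi*k/2))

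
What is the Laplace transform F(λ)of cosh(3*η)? λ/(λ^2 - 9)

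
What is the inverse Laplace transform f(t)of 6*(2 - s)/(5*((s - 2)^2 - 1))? -6*exp(2*t)*cosh(t)/5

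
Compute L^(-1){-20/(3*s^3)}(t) -10*t^2/3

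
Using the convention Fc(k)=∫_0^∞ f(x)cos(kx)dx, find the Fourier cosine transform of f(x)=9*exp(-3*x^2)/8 3*sqrt(3)*sqrt(pi)*exp(-k^2/12)/16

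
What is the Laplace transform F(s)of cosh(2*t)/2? s/(2*(s^2 - 4))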